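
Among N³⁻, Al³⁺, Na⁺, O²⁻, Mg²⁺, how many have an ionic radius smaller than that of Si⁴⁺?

These species are isoelectronic with 10 electrons. The only difference is the number of protons: Si⁴⁺ (Z=14), Al³⁺ (Z=13), Mg²⁺ (Z=12), Na⁺ (Z=11), O²⁻ (Z=8), N³⁻ (Z=7). The strongest nuclear pull (Si⁴⁺) gives the smallest ion.
Relative to Si⁴⁺, the ions that are smaller are none. Count: 0.

0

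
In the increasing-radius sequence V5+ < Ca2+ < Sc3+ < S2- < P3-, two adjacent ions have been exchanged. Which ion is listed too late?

Scanning neighbour by neighbour, only Ca2+/Sc3+ violates a trend: they are isoelectronic (18 e⁻) and Sc has more protons than Ca (21 vs 20), making Sc3+ smaller. That makes Sc3+ the one sitting a position late relative to where it belongs.

Sc3+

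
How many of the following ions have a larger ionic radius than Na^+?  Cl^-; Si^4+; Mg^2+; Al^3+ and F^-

2

Tabulating Z and e⁻: Si^4+ (Z=14, 10 e⁻), Al^3+ (Z=13, 10 e⁻), Mg^2+ (Z=12, 10 e⁻), Na^+ (Z=11, 10 e⁻), F^- (Z=9, 10 e⁻), Cl^- (Z=17, 18 e⁻). Si^4+ < Al^3+ (both 10 e⁻, Z=14>13); Al^3+ < Mg^2+ (both 10 e⁻, Z=13>12); Mg^2+ < Na^+ (both 10 e⁻, Z=12>11); Na^+ < F^- (isoelectronic, higher Z=11 is smaller); F^- < Cl^- (same group, period 2 vs 3).
Ordering all of them (including Na^+) by radius gives Si^4+ < Al^3+ < Mg^2+ < Na^+ < F^- < Cl^-. Count: 2.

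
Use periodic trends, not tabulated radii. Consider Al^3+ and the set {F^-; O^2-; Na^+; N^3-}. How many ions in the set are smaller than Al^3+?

Isoelectronic series (10 e⁻ each). Size is set by nuclear charge: more protons means a smaller ion. Al^3+ (Z=13), Na^+ (Z=11), F^- (Z=9), O^2- (Z=8), N^3- (Z=7).
Placing each against Al^3+: smaller — none; larger — Na^+, F^-, O^2-, N^3-. So 0 are smaller.

0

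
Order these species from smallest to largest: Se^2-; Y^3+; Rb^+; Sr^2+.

Y^3+ < Sr^2+ < Rb^+ < Se^2-

These species are isoelectronic with 36 electrons. The only difference is the number of protons: Y^3+ (Z=39), Sr^2+ (Z=38), Rb^+ (Z=37), Se^2- (Z=34). The strongest nuclear pull (Y^3+) gives the smallest ion.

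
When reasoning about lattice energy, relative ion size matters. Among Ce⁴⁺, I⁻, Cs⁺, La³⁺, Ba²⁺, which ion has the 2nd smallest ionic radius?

Each ion has 54 electrons. The ranking follows nuclear charge in reverse — greater Z gives a smaller radius. Ce⁴⁺ (Z=58), La³⁺ (Z=57), Ba²⁺ (Z=56), Cs⁺ (Z=55), I⁻ (Z=53).
So the order is Ce⁴⁺ < La³⁺ < Ba²⁺ < Cs⁺ < I⁻; the 2nd-smallest ion is La³⁺.

La³⁺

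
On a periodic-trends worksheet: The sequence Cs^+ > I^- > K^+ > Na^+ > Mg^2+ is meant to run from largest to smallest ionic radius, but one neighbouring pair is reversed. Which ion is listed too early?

Cs^+

Scanning neighbour by neighbour, only Cs^+/I^- violates a trend: Cs^+ and I^- share 54 electrons; the higher nuclear charge on Cs (Z=55) contracts it more, so Cs^+ < I^-. That makes Cs^+ the one sitting a position early relative to where it belongs.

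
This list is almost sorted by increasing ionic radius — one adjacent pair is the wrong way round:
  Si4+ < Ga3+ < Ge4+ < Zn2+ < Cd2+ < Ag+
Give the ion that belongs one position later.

Ga3+

Compare adjacent ions: they are isoelectronic (28 e⁻) and Ge has more protons than Ga (32 vs 31), making Ge4+ smaller — yet in this increasing list Ga3+ sits before Ge4+. Nothing else is reversed, so Ga3+ should move one place to the right.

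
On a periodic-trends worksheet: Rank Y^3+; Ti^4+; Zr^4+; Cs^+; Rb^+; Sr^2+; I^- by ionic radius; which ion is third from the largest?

Electron counts and nuclear charges: Ti^4+ (Z=22, 18 e⁻), Zr^4+ (Z=40, 36 e⁻), Y^3+ (Z=39, 36 e⁻), Sr^2+ (Z=38, 36 e⁻), Rb^+ (Z=37, 36 e⁻), Cs^+ (Z=55, 54 e⁻), I^- (Z=53, 54 e⁻). Ti^4+ < Zr^4+ (same group, 1 shell fewer); Zr^4+ < Y^3+ (isoelectronic, higher Z=40 is smaller); Y^3+ < Sr^2+ (both 36 e⁻, Z=39>38); Sr^2+ < Rb^+ (both 36 e⁻, Z=38>37); Rb^+ < Cs^+ (same group, 1 shell fewer); Cs^+ < I^- (both 54 e⁻, Z=55>53).
That gives Ti^4+ < Zr^4+ < Y^3+ < Sr^2+ < Rb^+ < Cs^+ < I^-. From the largest end, number 3 is Rb^+.

Rb^+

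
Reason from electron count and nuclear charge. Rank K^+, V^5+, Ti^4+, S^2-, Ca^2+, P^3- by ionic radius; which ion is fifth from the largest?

Ti^4+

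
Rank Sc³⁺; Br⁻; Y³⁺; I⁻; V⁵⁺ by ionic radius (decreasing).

I⁻ > Br⁻ > Y³⁺ > Sc³⁺ > V⁵⁺

First list Z and electron count for each: V⁵⁺ has 18 e⁻ (Z=23), Sc³⁺ has 18 e⁻ (Z=21), Y³⁺ has 36 e⁻ (Z=39), Br⁻ has 36 e⁻ (Z=35), I⁻ has 54 e⁻ (Z=53). V⁵⁺ < Sc³⁺ (both 18 e⁻, Z=23>21); Sc³⁺ < Y³⁺ (same group, 1 shell fewer); Y³⁺ < Br⁻ (both 36 e⁻, Z=39>35); Br⁻ < I⁻ (same group, 1 shell fewer).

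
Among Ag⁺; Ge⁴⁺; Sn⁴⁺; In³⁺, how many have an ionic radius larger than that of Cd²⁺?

Ge⁴⁺ has 28 e⁻ (Z=32), Sn⁴⁺ has 46 e⁻ (Z=50), In³⁺ has 46 e⁻ (Z=49), Cd²⁺ has 46 e⁻ (Z=48), Ag⁺ has 46 e⁻ (Z=47). Ge⁴⁺ < Sn⁴⁺ (same group, period 4 vs 5); Sn⁴⁺ < In³⁺ (both 46 e⁻, Z=50>49); In³⁺ < Cd²⁺ (both 46 e⁻, Z=49>48); Cd²⁺ < Ag⁺ (isoelectronic, higher Z=48 is smaller).
Overall: Ge⁴⁺ < Sn⁴⁺ < In³⁺ < Cd²⁺ < Ag⁺. Cd²⁺ has 3 below it and 1 above. That's 1.

1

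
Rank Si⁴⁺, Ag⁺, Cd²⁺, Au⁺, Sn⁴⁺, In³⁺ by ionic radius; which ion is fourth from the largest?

Electron counts and nuclear charges: Si⁴⁺: 10 e⁻, Z=14, Sn⁴⁺: 46 e⁻, Z=50, In³⁺: 46 e⁻, Z=49, Cd²⁺: 46 e⁻, Z=48, Ag⁺: 46 e⁻, Z=47, Au⁺: 78 e⁻, Z=79. Si⁴⁺ < Sn⁴⁺ (same group, period 3 vs 5); Sn⁴⁺ < In³⁺ (both 46 e⁻, Z=50>49); In³⁺ < Cd²⁺ (both 46 e⁻, Z=49>48); Cd²⁺ < Ag⁺ (both 46 e⁻, Z=48>47); Ag⁺ < Au⁺ (same group, period 5 vs 6).
So the order is Si⁴⁺ < Sn⁴⁺ < In³⁺ < Cd²⁺ < Ag⁺ < Au⁺; the 4th-largest ion is In³⁺.

In³⁺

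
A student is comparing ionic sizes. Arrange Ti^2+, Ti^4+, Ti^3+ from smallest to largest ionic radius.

Ti^4+ < Ti^3+ < Ti^2+

For a single element, ionic radius drops as positive charge rises — Ti^4+ < Ti^2+.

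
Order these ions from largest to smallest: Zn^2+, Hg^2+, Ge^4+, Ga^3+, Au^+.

Au^+ > Hg^2+ > Zn^2+ > Ga^3+ > Ge^4+

Tabulating Z and e⁻: Ge^4+: 28 e⁻, Z=32, Ga^3+: 28 e⁻, Z=31, Zn^2+: 28 e⁻, Z=30, Hg^2+: 78 e⁻, Z=80, Au^+: 78 e⁻, Z=79. Ge^4+ < Ga^3+ (isoelectronic, higher Z=32 is smaller); Ga^3+ < Zn^2+ (isoelectronic, higher Z=31 is smaller); Zn^2+ < Hg^2+ (same group, period 4 vs 6); Hg^2+ < Au^+ (isoelectronic, higher Z=80 is smaller).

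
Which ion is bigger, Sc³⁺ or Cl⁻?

Cl⁻

These species are isoelectronic with 18 electrons. The only difference is the number of protons: Sc³⁺ (Z=21), Cl⁻ (Z=17). The strongest nuclear pull (Sc³⁺) gives the smallest ion.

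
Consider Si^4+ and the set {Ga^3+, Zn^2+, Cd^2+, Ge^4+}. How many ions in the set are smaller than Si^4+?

Electron counts and nuclear charges: Si^4+ (Z=14, 10 e⁻), Ge^4+ (Z=32, 28 e⁻), Ga^3+ (Z=31, 28 e⁻), Zn^2+ (Z=30, 28 e⁻), Cd^2+ (Z=48, 46 e⁻). Si^4+ < Ge^4+ (same group, 1 shell fewer); Ge^4+ < Ga^3+ (isoelectronic, higher Z=32 is smaller); Ga^3+ < Zn^2+ (isoelectronic, higher Z=31 is smaller); Zn^2+ < Cd^2+ (same group, 1 shell fewer).
Overall: Si^4+ < Ge^4+ < Ga^3+ < Zn^2+ < Cd^2+. Si^4+ has 0 below it and 4 above. Count: 0.

0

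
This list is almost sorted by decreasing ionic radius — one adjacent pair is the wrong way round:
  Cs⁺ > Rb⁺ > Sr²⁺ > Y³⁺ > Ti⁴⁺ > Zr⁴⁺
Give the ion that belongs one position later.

Compare adjacent ions: same group and charge — period 4 sits above period 5, so Ti⁴⁺ is smaller — yet in this decreasing list Ti⁴⁺ sits before Zr⁴⁺. Nothing else is reversed, so Ti⁴⁺ should move one place to the right.

Ti⁴⁺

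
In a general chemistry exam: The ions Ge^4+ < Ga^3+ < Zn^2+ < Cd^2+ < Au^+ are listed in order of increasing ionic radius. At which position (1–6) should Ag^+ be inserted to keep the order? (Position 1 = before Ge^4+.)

5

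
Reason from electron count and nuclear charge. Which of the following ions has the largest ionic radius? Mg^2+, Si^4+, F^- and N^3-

N^3-

Each ion has 10 electrons. The ranking follows nuclear charge in reverse — greater Z gives a smaller radius. Si^4+ (Z=14), Mg^2+ (Z=12), F^- (Z=9), N^3- (Z=7).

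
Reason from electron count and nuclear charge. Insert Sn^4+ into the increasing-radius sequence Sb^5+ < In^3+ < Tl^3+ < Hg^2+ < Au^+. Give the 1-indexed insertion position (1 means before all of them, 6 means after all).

Sb^5+ has 46 e⁻ (Z=51), Sn^4+ has 46 e⁻ (Z=50), In^3+ has 46 e⁻ (Z=49), Tl^3+ has 78 e⁻ (Z=81), Hg^2+ has 78 e⁻ (Z=80), Au^+ has 78 e⁻ (Z=79). Sb^5+ < Sn^4+ (both 46 e⁻, Z=51>50); Sn^4+ < In^3+ (both 46 e⁻, Z=50>49); In^3+ < Tl^3+ (same group, period 5 vs 6); Tl^3+ < Hg^2+ (isoelectronic, higher Z=81 is smaller); Hg^2+ < Au^+ (both 78 e⁻, Z=80>79).
Merged order: Sb^5+ < Sn^4+ < In^3+ < Tl^3+ < Hg^2+ < Au^+ — Sn^4+ is number 2.

2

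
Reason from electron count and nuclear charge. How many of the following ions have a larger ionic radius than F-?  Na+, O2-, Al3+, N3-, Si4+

2

Each ion has 10 electrons. The ranking follows nuclear charge in reverse — greater Z gives a smaller radius. Si4+ (Z=14), Al3+ (Z=13), Na+ (Z=11), F- (Z=9), O2- (Z=8), N3- (Z=7).
Overall: Si4+ < Al3+ < Na+ < F- < O2- < N3-. F- has 3 below it and 2 above. Count: 2.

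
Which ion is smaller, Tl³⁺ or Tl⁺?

For a single element, ionic radius drops as positive charge rises — Tl³⁺ < Tl⁺.

Tl³⁺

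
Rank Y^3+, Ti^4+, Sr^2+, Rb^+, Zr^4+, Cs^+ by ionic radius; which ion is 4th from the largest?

Electron counts and nuclear charges: Ti^4+ has 18 e⁻ (Z=22), Zr^4+ has 36 e⁻ (Z=40), Y^3+ has 36 e⁻ (Z=39), Sr^2+ has 36 e⁻ (Z=38), Rb^+ has 36 e⁻ (Z=37), Cs^+ has 54 e⁻ (Z=55). Ti^4+ < Zr^4+ (same group, 1 shell fewer); Zr^4+ < Y^3+ (both 36 e⁻, Z=40>39); Y^3+ < Sr^2+ (both 36 e⁻, Z=39>38); Sr^2+ < Rb^+ (isoelectronic, higher Z=38 is smaller); Rb^+ < Cs^+ (same group, period 5 vs 6).
Ordering: Ti^4+ < Zr^4+ < Y^3+ < Sr^2+ < Rb^+ < Cs^+. The 4th largest is Y^3+.

Y^3+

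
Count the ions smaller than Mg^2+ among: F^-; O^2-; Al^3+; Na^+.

These species are isoelectronic with 10 electrons. The only difference is the number of protons: Al^3+ (Z=13), Mg^2+ (Z=12), Na^+ (Z=11), F^- (Z=9), O^2- (Z=8). The strongest nuclear pull (Al^3+) gives the smallest ion.
Ordering all of them (including Mg^2+) by radius gives Al^3+ < Mg^2+ < Na^+ < F^- < O^2-. So 1 is smaller.

1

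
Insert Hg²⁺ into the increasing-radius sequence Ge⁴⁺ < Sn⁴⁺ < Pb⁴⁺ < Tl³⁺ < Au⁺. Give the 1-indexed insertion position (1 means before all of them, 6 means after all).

5

Tabulating Z and e⁻: Ge⁴⁺ has 28 e⁻ (Z=32), Sn⁴⁺ has 46 e⁻ (Z=50), Pb⁴⁺ has 78 e⁻ (Z=82), Tl³⁺ has 78 e⁻ (Z=81), Hg²⁺ has 78 e⁻ (Z=80), Au⁺ has 78 e⁻ (Z=79). Ge⁴⁺ < Sn⁴⁺ (same group, 1 shell fewer); Sn⁴⁺ < Pb⁴⁺ (same group, 1 shell fewer); Pb⁴⁺ < Tl³⁺ (isoelectronic, higher Z=82 is smaller); Tl³⁺ < Hg²⁺ (both 78 e⁻, Z=81>80); Hg²⁺ < Au⁺ (both 78 e⁻, Z=80>79).
Putting Hg²⁺ in gives Ge⁴⁺ < Sn⁴⁺ < Pb⁴⁺ < Tl³⁺ < Hg²⁺ < Au⁺; it lands at slot 5.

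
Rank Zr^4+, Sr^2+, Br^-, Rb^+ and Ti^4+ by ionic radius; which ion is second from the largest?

Tabulating Z and e⁻: Ti^4+: 18 e⁻, Z=22, Zr^4+: 36 e⁻, Z=40, Sr^2+: 36 e⁻, Z=38, Rb^+: 36 e⁻, Z=37, Br^-: 36 e⁻, Z=35. Ti^4+ < Zr^4+ (same group, period 4 vs 5); Zr^4+ < Sr^2+ (isoelectronic, higher Z=40 is smaller); Sr^2+ < Rb^+ (isoelectronic, higher Z=38 is smaller); Rb^+ < Br^- (isoelectronic, higher Z=37 is smaller).
Full ascending order: Ti^4+ < Zr^4+ < Sr^2+ < Rb^+ < Br^-. Counting from the largest, position 2 is Rb^+.

Rb^+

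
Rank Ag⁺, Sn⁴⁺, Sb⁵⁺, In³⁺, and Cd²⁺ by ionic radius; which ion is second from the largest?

Cd²⁺

These species are isoelectronic with 46 electrons. The only difference is the number of protons: Sb⁵⁺ (Z=51), Sn⁴⁺ (Z=50), In³⁺ (Z=49), Cd²⁺ (Z=48), Ag⁺ (Z=47). The strongest nuclear pull (Sb⁵⁺) gives the smallest ion.
That gives Sb⁵⁺ < Sn⁴⁺ < In³⁺ < Cd²⁺ < Ag⁺. From the largest end, number 2 is Cd²⁺.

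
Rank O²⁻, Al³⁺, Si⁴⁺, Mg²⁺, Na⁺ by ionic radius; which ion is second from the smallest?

Al³⁺

All of these have 10 electrons (isoelectronic). With the same electron cloud, the ion with the most protons pulls it in tightest. Nuclear charges: Si⁴⁺ (Z=14), Al³⁺ (Z=13), Mg²⁺ (Z=12), Na⁺ (Z=11), O²⁻ (Z=8). Highest Z is smallest.
Ordering: Si⁴⁺ < Al³⁺ < Mg²⁺ < Na⁺ < O²⁻. The second smallest is Al³⁺.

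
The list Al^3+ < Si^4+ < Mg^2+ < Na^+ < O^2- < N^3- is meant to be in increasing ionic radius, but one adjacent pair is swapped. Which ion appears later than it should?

Si^4+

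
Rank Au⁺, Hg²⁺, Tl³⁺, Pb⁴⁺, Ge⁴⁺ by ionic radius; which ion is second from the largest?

Tabulating Z and e⁻: Ge⁴⁺ (Z=32, 28 e⁻), Pb⁴⁺ (Z=82, 78 e⁻), Tl³⁺ (Z=81, 78 e⁻), Hg²⁺ (Z=80, 78 e⁻), Au⁺ (Z=79, 78 e⁻). Ge⁴⁺ < Pb⁴⁺ (same group, period 4 vs 6); Pb⁴⁺ < Tl³⁺ (both 78 e⁻, Z=82>81); Tl³⁺ < Hg²⁺ (isoelectronic, higher Z=81 is smaller); Hg²⁺ < Au⁺ (both 78 e⁻, Z=80>79).
So the order is Ge⁴⁺ < Pb⁴⁺ < Tl³⁺ < Hg²⁺ < Au⁺; the 2nd-largest ion is Hg²⁺.

Hg²⁺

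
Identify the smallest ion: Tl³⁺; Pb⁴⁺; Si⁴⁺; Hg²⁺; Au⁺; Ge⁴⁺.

Si⁴⁺

Electron counts and nuclear charges: Si⁴⁺: 10 e⁻, Z=14, Ge⁴⁺: 28 e⁻, Z=32, Pb⁴⁺: 78 e⁻, Z=82, Tl³⁺: 78 e⁻, Z=81, Hg²⁺: 78 e⁻, Z=80, Au⁺: 78 e⁻, Z=79. Si⁴⁺ < Ge⁴⁺ (same group, period 3 vs 4); Ge⁴⁺ < Pb⁴⁺ (same group, period 4 vs 6); Pb⁴⁺ < Tl³⁺ (both 78 e⁻, Z=82>81); Tl³⁺ < Hg²⁺ (both 78 e⁻, Z=81>80); Hg²⁺ < Au⁺ (both 78 e⁻, Z=80>79).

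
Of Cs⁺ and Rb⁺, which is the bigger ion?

Cs⁺

Same group, same charge. Going down the group adds an extra shell of electrons, so the ion gets larger: Rb⁺ is highest in the group and smallest.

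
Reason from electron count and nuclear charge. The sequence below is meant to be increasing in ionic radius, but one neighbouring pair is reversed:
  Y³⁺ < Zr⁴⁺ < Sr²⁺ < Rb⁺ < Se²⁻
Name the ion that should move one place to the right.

Check each adjacent pair. Y³⁺ and Zr⁴⁺ are reversed: both have 36 electrons but Z(Zr)=40 > Z(Y)=39, so Zr⁴⁺ should be the smaller of the two. No other neighbouring pair contradicts the periodic trends, so Y³⁺ is the ion listed too early.

Y³⁺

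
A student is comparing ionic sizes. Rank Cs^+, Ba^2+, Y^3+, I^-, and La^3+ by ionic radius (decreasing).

Electron counts and nuclear charges: Y^3+ (Z=39, 36 e⁻), La^3+ (Z=57, 54 e⁻), Ba^2+ (Z=56, 54 e⁻), Cs^+ (Z=55, 54 e⁻), I^- (Z=53, 54 e⁻). Y^3+ < La^3+ (same group, 1 shell fewer); La^3+ < Ba^2+ (both 54 e⁻, Z=57>56); Ba^2+ < Cs^+ (both 54 e⁻, Z=56>55); Cs^+ < I^- (isoelectronic, higher Z=55 is smaller).

I^- > Cs^+ > Ba^2+ > La^3+ > Y^3+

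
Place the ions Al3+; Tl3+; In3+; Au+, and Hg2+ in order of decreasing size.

Au+ > Hg2+ > Tl3+ > In3+ > Al3+

Al3+: 10 e⁻, Z=13, In3+: 46 e⁻, Z=49, Tl3+: 78 e⁻, Z=81, Hg2+: 78 e⁻, Z=80, Au+: 78 e⁻, Z=79. Al3+ < In3+ (same group, 2 shells fewer); In3+ < Tl3+ (same group, 1 shell fewer); Tl3+ < Hg2+ (isoelectronic, higher Z=81 is smaller); Hg2+ < Au+ (isoelectronic, higher Z=80 is smaller).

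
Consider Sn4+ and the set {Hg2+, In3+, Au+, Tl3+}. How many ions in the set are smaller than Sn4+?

0

Electron counts and nuclear charges: Sn4+ (Z=50, 46 e⁻), In3+ (Z=49, 46 e⁻), Tl3+ (Z=81, 78 e⁻), Hg2+ (Z=80, 78 e⁻), Au+ (Z=79, 78 e⁻). Sn4+ < In3+ (both 46 e⁻, Z=50>49); In3+ < Tl3+ (same group, 1 shell fewer); Tl3+ < Hg2+ (isoelectronic, higher Z=81 is smaller); Hg2+ < Au+ (isoelectronic, higher Z=80 is smaller).
Overall: Sn4+ < In3+ < Tl3+ < Hg2+ < Au+. Sn4+ has 0 below it and 4 above. That's 0.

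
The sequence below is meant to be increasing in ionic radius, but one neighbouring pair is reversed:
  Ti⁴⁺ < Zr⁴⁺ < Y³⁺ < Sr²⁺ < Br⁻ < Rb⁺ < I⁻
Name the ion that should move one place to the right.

Compare adjacent ions: Rb⁺ and Br⁻ share 36 electrons; the higher nuclear charge on Rb (Z=37) contracts it more, so Rb⁺ < Br⁻ — yet in this increasing list Br⁻ sits before Rb⁺. Nothing else is reversed, so Br⁻ should move one place to the right.

Br⁻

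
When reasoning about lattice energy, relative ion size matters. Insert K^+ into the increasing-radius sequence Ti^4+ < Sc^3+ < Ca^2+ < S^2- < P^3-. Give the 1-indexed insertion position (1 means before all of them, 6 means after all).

All of these have 18 electrons (isoelectronic). With the same electron cloud, the ion with the most protons pulls it in tightest. Nuclear charges: Ti^4+ (Z=22), Sc^3+ (Z=21), Ca^2+ (Z=20), K^+ (Z=19), S^2- (Z=16), P^3- (Z=15). Highest Z is smallest.
With K^+ included the full order is Ti^4+ < Sc^3+ < Ca^2+ < K^+ < S^2- < P^3-, so it takes position 4.

4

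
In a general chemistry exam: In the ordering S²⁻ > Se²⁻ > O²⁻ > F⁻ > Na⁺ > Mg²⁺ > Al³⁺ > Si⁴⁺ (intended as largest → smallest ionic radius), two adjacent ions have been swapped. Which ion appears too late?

Se²⁻

Check each adjacent pair. S²⁻ and Se²⁻ are reversed: same group and charge — period 3 sits above period 4, so S²⁻ is smaller. No other neighbouring pair contradicts the periodic trends, so Se²⁻ is the ion listed too late.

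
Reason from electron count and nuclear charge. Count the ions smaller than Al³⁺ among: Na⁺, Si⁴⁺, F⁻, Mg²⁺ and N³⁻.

1

Each ion has 10 electrons. The ranking follows nuclear charge in reverse — greater Z gives a smaller radius. Si⁴⁺ (Z=14), Al³⁺ (Z=13), Mg²⁺ (Z=12), Na⁺ (Z=11), F⁻ (Z=9), N³⁻ (Z=7).
Overall: Si⁴⁺ < Al³⁺ < Mg²⁺ < Na⁺ < F⁻ < N³⁻. Al³⁺ has 1 below it and 4 above. So 1 is smaller.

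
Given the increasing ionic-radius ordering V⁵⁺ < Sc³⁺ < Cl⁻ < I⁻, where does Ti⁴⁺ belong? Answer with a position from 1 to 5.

2

Tabulating Z and e⁻: V⁵⁺: 18 e⁻, Z=23, Ti⁴⁺: 18 e⁻, Z=22, Sc³⁺: 18 e⁻, Z=21, Cl⁻: 18 e⁻, Z=17, I⁻: 54 e⁻, Z=53. V⁵⁺ < Ti⁴⁺ (isoelectronic, higher Z=23 is smaller); Ti⁴⁺ < Sc³⁺ (isoelectronic, higher Z=22 is smaller); Sc³⁺ < Cl⁻ (isoelectronic, higher Z=21 is smaller); Cl⁻ < I⁻ (same group, period 3 vs 5).
The complete sequence is V⁵⁺ < Ti⁴⁺ < Sc³⁺ < Cl⁻ < I⁻. Ti⁴⁺ sits at position 2.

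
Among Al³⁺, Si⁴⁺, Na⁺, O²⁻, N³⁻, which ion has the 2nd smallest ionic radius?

Al³⁺

All of these have 10 electrons (isoelectronic). With the same electron cloud, the ion with the most protons pulls it in tightest. Nuclear charges: Si⁴⁺ (Z=14), Al³⁺ (Z=13), Na⁺ (Z=11), O²⁻ (Z=8), N³⁻ (Z=7). Highest Z is smallest.
So the order is Si⁴⁺ < Al³⁺ < Na⁺ < O²⁻ < N³⁻; the 2nd-smallest ion is Al³⁺.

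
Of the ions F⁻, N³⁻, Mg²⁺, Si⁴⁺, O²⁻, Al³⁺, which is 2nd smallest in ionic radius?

Al³⁺

Isoelectronic series (10 e⁻ each). Size is set by nuclear charge: more protons means a smaller ion. Si⁴⁺ (Z=14), Al³⁺ (Z=13), Mg²⁺ (Z=12), F⁻ (Z=9), O²⁻ (Z=8), N³⁻ (Z=7).
So the order is Si⁴⁺ < Al³⁺ < Mg²⁺ < F⁻ < O²⁻ < N³⁻; the 2nd-smallest ion is Al³⁺.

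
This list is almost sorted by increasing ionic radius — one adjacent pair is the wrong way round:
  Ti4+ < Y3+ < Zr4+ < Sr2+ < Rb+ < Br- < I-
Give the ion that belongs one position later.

Compare adjacent ions: both have 36 electrons but Z(Zr)=40 > Z(Y)=39, so Zr4+ should be the smaller of the two — yet in this increasing list Y3+ sits before Zr4+. Nothing else is reversed, so Y3+ should move one place to the right.

Y3+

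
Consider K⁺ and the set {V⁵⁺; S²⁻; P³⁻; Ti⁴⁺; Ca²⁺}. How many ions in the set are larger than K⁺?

2

All of these have 18 electrons (isoelectronic). With the same electron cloud, the ion with the most protons pulls it in tightest. Nuclear charges: V⁵⁺ (Z=23), Ti⁴⁺ (Z=22), Ca²⁺ (Z=20), K⁺ (Z=19), S²⁻ (Z=16), P³⁻ (Z=15). Highest Z is smallest.
Ordering all of them (including K⁺) by radius gives V⁵⁺ < Ti⁴⁺ < Ca²⁺ < K⁺ < S²⁻ < P³⁻. Count: 2.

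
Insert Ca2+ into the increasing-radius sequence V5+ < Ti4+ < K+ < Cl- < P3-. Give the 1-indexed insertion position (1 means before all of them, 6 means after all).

Isoelectronic series (18 e⁻ each). Size is set by nuclear charge: more protons means a smaller ion. V5+ (Z=23), Ti4+ (Z=22), Ca2+ (Z=20), K+ (Z=19), Cl- (Z=17), P3- (Z=15).
Merged order: V5+ < Ti4+ < Ca2+ < K+ < Cl- < P3- — Ca2+ is number 3.

3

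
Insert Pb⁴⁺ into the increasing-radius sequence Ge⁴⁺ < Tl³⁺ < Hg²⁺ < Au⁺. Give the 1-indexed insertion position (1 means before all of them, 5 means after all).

2

Tabulating Z and e⁻: Ge⁴⁺: 28 e⁻, Z=32, Pb⁴⁺: 78 e⁻, Z=82, Tl³⁺: 78 e⁻, Z=81, Hg²⁺: 78 e⁻, Z=80, Au⁺: 78 e⁻, Z=79. Ge⁴⁺ < Pb⁴⁺ (same group, period 4 vs 6); Pb⁴⁺ < Tl³⁺ (isoelectronic, higher Z=82 is smaller); Tl³⁺ < Hg²⁺ (both 78 e⁻, Z=81>80); Hg²⁺ < Au⁺ (isoelectronic, higher Z=80 is smaller).
Merged order: Ge⁴⁺ < Pb⁴⁺ < Tl³⁺ < Hg²⁺ < Au⁺ — Pb⁴⁺ is number 2.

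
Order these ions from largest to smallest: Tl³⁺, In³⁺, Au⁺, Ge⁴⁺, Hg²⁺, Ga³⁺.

Au⁺ > Hg²⁺ > Tl³⁺ > In³⁺ > Ga³⁺ > Ge⁴⁺

Electron counts and nuclear charges: Ge⁴⁺: 28 e⁻, Z=32, Ga³⁺: 28 e⁻, Z=31, In³⁺: 46 e⁻, Z=49, Tl³⁺: 78 e⁻, Z=81, Hg²⁺: 78 e⁻, Z=80, Au⁺: 78 e⁻, Z=79. Ge⁴⁺ < Ga³⁺ (both 28 e⁻, Z=32>31); Ga³⁺ < In³⁺ (same group, period 4 vs 5); In³⁺ < Tl³⁺ (same group, period 5 vs 6); Tl³⁺ < Hg²⁺ (isoelectronic, higher Z=81 is smaller); Hg²⁺ < Au⁺ (isoelectronic, higher Z=80 is smaller).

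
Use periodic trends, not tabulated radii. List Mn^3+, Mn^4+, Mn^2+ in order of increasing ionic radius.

These are all Mn ions. Removing more electrons (higher positive charge) pulls the remaining electrons in closer, so Mn^4+ is smallest and Mn^2+ is largest.

Mn^4+ < Mn^3+ < Mn^2+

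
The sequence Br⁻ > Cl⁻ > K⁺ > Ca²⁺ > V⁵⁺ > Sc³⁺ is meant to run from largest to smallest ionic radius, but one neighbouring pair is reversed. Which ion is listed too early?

The pair V⁵⁺, Sc³⁺ is the wrong way round — both have 18 electrons but Z(V)=23 > Z(Sc)=21, so V⁵⁺ should be the smaller of the two. All other adjacent pairs agree with periodic trends, so V⁵⁺ is the misplaced ion.

V⁵⁺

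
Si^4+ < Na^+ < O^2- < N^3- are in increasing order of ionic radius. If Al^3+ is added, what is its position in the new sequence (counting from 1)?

2

Each ion has 10 electrons. The ranking follows nuclear charge in reverse — greater Z gives a smaller radius. Si^4+ (Z=14), Al^3+ (Z=13), Na^+ (Z=11), O^2- (Z=8), N^3- (Z=7).
Putting Al^3+ in gives Si^4+ < Al^3+ < Na^+ < O^2- < N^3-; it lands at slot 2.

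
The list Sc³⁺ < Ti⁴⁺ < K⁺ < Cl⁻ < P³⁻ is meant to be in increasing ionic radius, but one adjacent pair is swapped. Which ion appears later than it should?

Check each adjacent pair. Sc³⁺ and Ti⁴⁺ are reversed: both have 18 electrons but Z(Ti)=22 > Z(Sc)=21, so Ti⁴⁺ should be the smaller of the two. No other neighbouring pair contradicts the periodic trends, so Ti⁴⁺ is the ion listed too late.

Ti⁴⁺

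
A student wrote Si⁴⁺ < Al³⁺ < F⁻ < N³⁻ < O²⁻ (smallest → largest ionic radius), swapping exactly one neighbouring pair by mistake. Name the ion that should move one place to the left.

O²⁻

Check each adjacent pair. N³⁻ and O²⁻ are reversed: both have 10 electrons but Z(O)=8 > Z(N)=7, so O²⁻ should be the smaller of the two. No other neighbouring pair contradicts the periodic trends, so O²⁻ is the ion listed too late.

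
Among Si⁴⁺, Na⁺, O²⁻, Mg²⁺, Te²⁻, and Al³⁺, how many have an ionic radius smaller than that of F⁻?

First list Z and electron count for each: Si⁴⁺ has 10 e⁻ (Z=14), Al³⁺ has 10 e⁻ (Z=13), Mg²⁺ has 10 e⁻ (Z=12), Na⁺ has 10 e⁻ (Z=11), F⁻ has 10 e⁻ (Z=9), O²⁻ has 10 e⁻ (Z=8), Te²⁻ has 54 e⁻ (Z=52). Si⁴⁺ < Al³⁺ (both 10 e⁻, Z=14>13); Al³⁺ < Mg²⁺ (both 10 e⁻, Z=13>12); Mg²⁺ < Na⁺ (isoelectronic, higher Z=12 is smaller); Na⁺ < F⁻ (both 10 e⁻, Z=11>9); F⁻ < O²⁻ (both 10 e⁻, Z=9>8); O²⁻ < Te²⁻ (same group, period 2 vs 5).
Overall: Si⁴⁺ < Al³⁺ < Mg²⁺ < Na⁺ < F⁻ < O²⁻ < Te²⁻. F⁻ has 4 below it and 2 above. That's 4.

4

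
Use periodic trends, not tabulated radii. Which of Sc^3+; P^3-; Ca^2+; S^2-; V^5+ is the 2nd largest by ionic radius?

S^2-

These species are isoelectronic with 18 electrons. The only difference is the number of protons: V^5+ (Z=23), Sc^3+ (Z=21), Ca^2+ (Z=20), S^2- (Z=16), P^3- (Z=15). The strongest nuclear pull (V^5+) gives the smallest ion.
That gives V^5+ < Sc^3+ < Ca^2+ < S^2- < P^3-. From the largest end, number 2 is S^2-.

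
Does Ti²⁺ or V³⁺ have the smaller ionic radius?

These species are isoelectronic with 20 electrons. The only difference is the number of protons: V³⁺ (Z=23), Ti²⁺ (Z=22). The strongest nuclear pull (V³⁺) gives the smallest ion.

V³⁺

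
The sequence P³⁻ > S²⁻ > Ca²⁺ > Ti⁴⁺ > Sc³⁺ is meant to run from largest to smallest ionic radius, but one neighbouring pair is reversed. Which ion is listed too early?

Ti⁴⁺

Check each adjacent pair. Ti⁴⁺ and Sc³⁺ are reversed: Ti⁴⁺ and Sc³⁺ share 18 electrons; the higher nuclear charge on Ti (Z=22) contracts it more, so Ti⁴⁺ < Sc³⁺. No other neighbouring pair contradicts the periodic trends, so Ti⁴⁺ is the ion listed too early.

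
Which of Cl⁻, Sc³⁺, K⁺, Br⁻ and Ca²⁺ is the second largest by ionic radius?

First list Z and electron count for each: Sc³⁺ has 18 e⁻ (Z=21), Ca²⁺ has 18 e⁻ (Z=20), K⁺ has 18 e⁻ (Z=19), Cl⁻ has 18 e⁻ (Z=17), Br⁻ has 36 e⁻ (Z=35). Sc³⁺ < Ca²⁺ (isoelectronic, higher Z=21 is smaller); Ca²⁺ < K⁺ (isoelectronic, higher Z=20 is smaller); K⁺ < Cl⁻ (isoelectronic, higher Z=19 is smaller); Cl⁻ < Br⁻ (same group, period 3 vs 4).
So the order is Sc³⁺ < Ca²⁺ < K⁺ < Cl⁻ < Br⁻; the 2nd-largest ion is Cl⁻.

Cl⁻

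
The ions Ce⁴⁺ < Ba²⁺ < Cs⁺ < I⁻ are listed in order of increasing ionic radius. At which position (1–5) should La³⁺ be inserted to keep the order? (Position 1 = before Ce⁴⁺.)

These species are isoelectronic with 54 electrons. The only difference is the number of protons: Ce⁴⁺ (Z=58), La³⁺ (Z=57), Ba²⁺ (Z=56), Cs⁺ (Z=55), I⁻ (Z=53). The strongest nuclear pull (Ce⁴⁺) gives the smallest ion.
The complete sequence is Ce⁴⁺ < La³⁺ < Ba²⁺ < Cs⁺ < I⁻. La³⁺ sits at position 2.

2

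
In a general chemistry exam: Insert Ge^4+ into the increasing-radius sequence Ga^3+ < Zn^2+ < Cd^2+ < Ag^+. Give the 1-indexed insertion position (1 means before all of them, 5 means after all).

1

Ge^4+ (Z=32, 28 e⁻), Ga^3+ (Z=31, 28 e⁻), Zn^2+ (Z=30, 28 e⁻), Cd^2+ (Z=48, 46 e⁻), Ag^+ (Z=47, 46 e⁻). Ge^4+ < Ga^3+ (isoelectronic, higher Z=32 is smaller); Ga^3+ < Zn^2+ (isoelectronic, higher Z=31 is smaller); Zn^2+ < Cd^2+ (same group, period 4 vs 5); Cd^2+ < Ag^+ (isoelectronic, higher Z=48 is smaller).
Putting Ge^4+ in gives Ge^4+ < Ga^3+ < Zn^2+ < Cd^2+ < Ag^+; it lands at slot 1.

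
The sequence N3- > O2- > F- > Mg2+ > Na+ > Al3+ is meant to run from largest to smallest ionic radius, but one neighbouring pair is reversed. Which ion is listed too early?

Compare adjacent ions: Mg2+ and Na+ share 10 electrons; the higher nuclear charge on Mg (Z=12) contracts it more, so Mg2+ < Na+ — yet in this decreasing list Mg2+ sits before Na+. Nothing else is reversed, so Mg2+ should move one place to the right.

Mg2+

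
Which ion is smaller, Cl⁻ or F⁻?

F⁻

These ions sit in one column with identical charge. Each step down the periodic table adds a principal shell, increasing the radius.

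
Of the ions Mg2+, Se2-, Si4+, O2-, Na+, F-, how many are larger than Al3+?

5

First list Z and electron count for each: Si4+ has 10 e⁻ (Z=14), Al3+ has 10 e⁻ (Z=13), Mg2+ has 10 e⁻ (Z=12), Na+ has 10 e⁻ (Z=11), F- has 10 e⁻ (Z=9), O2- has 10 e⁻ (Z=8), Se2- has 36 e⁻ (Z=34). Si4+ < Al3+ (both 10 e⁻, Z=14>13); Al3+ < Mg2+ (both 10 e⁻, Z=13>12); Mg2+ < Na+ (isoelectronic, higher Z=12 is smaller); Na+ < F- (both 10 e⁻, Z=11>9); F- < O2- (isoelectronic, higher Z=9 is smaller); O2- < Se2- (same group, 2 shells fewer).
Overall: Si4+ < Al3+ < Mg2+ < Na+ < F- < O2- < Se2-. Al3+ has 1 below it and 5 above. So 5 are larger.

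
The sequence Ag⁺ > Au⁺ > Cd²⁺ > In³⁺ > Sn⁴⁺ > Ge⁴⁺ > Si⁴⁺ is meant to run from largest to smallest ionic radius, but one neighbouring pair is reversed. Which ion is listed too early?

The pair Ag⁺, Au⁺ is the wrong way round — same group and charge — period 5 sits above period 6, so Ag⁺ is smaller. All other adjacent pairs agree with periodic trends, so Ag⁺ is the misplaced ion.

Ag⁺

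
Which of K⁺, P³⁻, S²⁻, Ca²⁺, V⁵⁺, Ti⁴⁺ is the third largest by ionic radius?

K⁺

Each ion has 18 electrons. The ranking follows nuclear charge in reverse — greater Z gives a smaller radius. V⁵⁺ (Z=23), Ti⁴⁺ (Z=22), Ca²⁺ (Z=20), K⁺ (Z=19), S²⁻ (Z=16), P³⁻ (Z=15).
That gives V⁵⁺ < Ti⁴⁺ < Ca²⁺ < K⁺ < S²⁻ < P³⁻. From the largest end, number 3 is K⁺.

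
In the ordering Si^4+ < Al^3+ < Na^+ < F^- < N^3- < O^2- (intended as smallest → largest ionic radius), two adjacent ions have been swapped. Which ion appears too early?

N^3-

Compare adjacent ions: both have 10 electrons but Z(O)=8 > Z(N)=7, so O^2- should be the smaller of the two — yet in this increasing list N^3- sits before O^2-. Nothing else is reversed, so N^3- should move one place to the right.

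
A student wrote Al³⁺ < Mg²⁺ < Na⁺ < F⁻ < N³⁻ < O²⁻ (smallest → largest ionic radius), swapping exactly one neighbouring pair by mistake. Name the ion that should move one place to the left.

The pair N³⁻, O²⁻ is the wrong way round — they are isoelectronic (10 e⁻) and O has more protons than N (8 vs 7), making O²⁻ smaller. All other adjacent pairs agree with periodic trends, so O²⁻ is the misplaced ion.

O²⁻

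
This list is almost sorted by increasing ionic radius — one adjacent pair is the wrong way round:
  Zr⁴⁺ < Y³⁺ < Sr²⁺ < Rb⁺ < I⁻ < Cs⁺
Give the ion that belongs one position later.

The pair I⁻, Cs⁺ is the wrong way round — both have 54 electrons but Z(Cs)=55 > Z(I)=53, so Cs⁺ should be the smaller of the two. All other adjacent pairs agree with periodic trends, so I⁻ is the misplaced ion.

I⁻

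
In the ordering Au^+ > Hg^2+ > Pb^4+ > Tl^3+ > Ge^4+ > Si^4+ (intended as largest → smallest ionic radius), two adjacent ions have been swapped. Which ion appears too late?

Tl^3+

Check each adjacent pair. Pb^4+ and Tl^3+ are reversed: both have 78 electrons but Z(Pb)=82 > Z(Tl)=81, so Pb^4+ should be the smaller of the two. No other neighbouring pair contradicts the periodic trends, so Tl^3+ is the ion listed too late.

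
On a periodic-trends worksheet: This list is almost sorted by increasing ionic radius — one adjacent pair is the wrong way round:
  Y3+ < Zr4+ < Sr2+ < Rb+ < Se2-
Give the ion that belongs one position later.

Y3+

Check each adjacent pair. Y3+ and Zr4+ are reversed: Zr4+ and Y3+ share 36 electrons; the higher nuclear charge on Zr (Z=40) contracts it more, so Zr4+ < Y3+. No other neighbouring pair contradicts the periodic trends, so Y3+ is the ion listed too early.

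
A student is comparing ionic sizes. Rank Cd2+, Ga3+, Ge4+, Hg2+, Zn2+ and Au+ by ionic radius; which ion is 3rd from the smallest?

Work out protons and electrons: Ge4+: 28 e⁻, Z=32, Ga3+: 28 e⁻, Z=31, Zn2+: 28 e⁻, Z=30, Cd2+: 46 e⁻, Z=48, Hg2+: 78 e⁻, Z=80, Au+: 78 e⁻, Z=79. Ge4+ < Ga3+ (both 28 e⁻, Z=32>31); Ga3+ < Zn2+ (isoelectronic, higher Z=31 is smaller); Zn2+ < Cd2+ (same group, period 4 vs 5); Cd2+ < Hg2+ (same group, 1 shell fewer); Hg2+ < Au+ (isoelectronic, higher Z=80 is smaller).
So the order is Ge4+ < Ga3+ < Zn2+ < Cd2+ < Hg2+ < Au+; the 3rd-smallest ion is Zn2+.

Zn2+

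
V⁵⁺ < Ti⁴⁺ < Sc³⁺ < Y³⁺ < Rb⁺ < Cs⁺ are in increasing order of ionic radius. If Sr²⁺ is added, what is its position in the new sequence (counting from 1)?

5

Work out protons and electrons: V⁵⁺ (Z=23, 18 e⁻), Ti⁴⁺ (Z=22, 18 e⁻), Sc³⁺ (Z=21, 18 e⁻), Y³⁺ (Z=39, 36 e⁻), Sr²⁺ (Z=38, 36 e⁻), Rb⁺ (Z=37, 36 e⁻), Cs⁺ (Z=55, 54 e⁻). V⁵⁺ < Ti⁴⁺ (isoelectronic, higher Z=23 is smaller); Ti⁴⁺ < Sc³⁺ (isoelectronic, higher Z=22 is smaller); Sc³⁺ < Y³⁺ (same group, 1 shell fewer); Y³⁺ < Sr²⁺ (both 36 e⁻, Z=39>38); Sr²⁺ < Rb⁺ (isoelectronic, higher Z=38 is smaller); Rb⁺ < Cs⁺ (same group, 1 shell fewer).
The complete sequence is V⁵⁺ < Ti⁴⁺ < Sc³⁺ < Y³⁺ < Sr²⁺ < Rb⁺ < Cs⁺. Sr²⁺ sits at position 5.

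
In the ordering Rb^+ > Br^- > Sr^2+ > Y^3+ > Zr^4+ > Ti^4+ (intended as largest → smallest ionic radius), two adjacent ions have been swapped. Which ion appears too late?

Br^-

Check each adjacent pair. Rb^+ and Br^- are reversed: Rb^+ and Br^- share 36 electrons; the higher nuclear charge on Rb (Z=37) contracts it more, so Rb^+ < Br^-. No other neighbouring pair contradicts the periodic trends, so Br^- is the ion listed too late.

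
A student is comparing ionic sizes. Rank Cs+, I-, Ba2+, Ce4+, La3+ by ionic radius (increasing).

Ce4+ < La3+ < Ba2+ < Cs+ < I-

Each ion has 54 electrons. The ranking follows nuclear charge in reverse — greater Z gives a smaller radius. Ce4+ (Z=58), La3+ (Z=57), Ba2+ (Z=56), Cs+ (Z=55), I- (Z=53).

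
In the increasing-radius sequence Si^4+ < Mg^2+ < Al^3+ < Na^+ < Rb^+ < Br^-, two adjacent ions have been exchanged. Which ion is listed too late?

Al^3+

Check each adjacent pair. Mg^2+ and Al^3+ are reversed: Al^3+ and Mg^2+ share 10 electrons; the higher nuclear charge on Al (Z=13) contracts it more, so Al^3+ < Mg^2+. No other neighbouring pair contradicts the periodic trends, so Al^3+ is the ion listed too late.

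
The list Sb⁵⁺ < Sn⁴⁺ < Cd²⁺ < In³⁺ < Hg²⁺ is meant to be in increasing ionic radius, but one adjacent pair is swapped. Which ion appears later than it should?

Compare adjacent ions: both have 46 electrons but Z(In)=49 > Z(Cd)=48, so In³⁺ should be the smaller of the two — yet in this increasing list Cd²⁺ sits before In³⁺. Nothing else is reversed, so In³⁺ should move one place to the left.

In³⁺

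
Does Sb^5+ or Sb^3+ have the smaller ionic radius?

Sb^5+

These are all Sb ions. Removing more electrons (higher positive charge) pulls the remaining electrons in closer, so Sb^5+ is smallest and Sb^3+ is largest.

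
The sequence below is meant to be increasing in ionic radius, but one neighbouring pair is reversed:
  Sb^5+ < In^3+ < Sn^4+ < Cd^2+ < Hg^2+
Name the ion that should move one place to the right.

The pair In^3+, Sn^4+ is the wrong way round — Sn^4+ and In^3+ share 46 electrons; the higher nuclear charge on Sn (Z=50) contracts it more, so Sn^4+ < In^3+. All other adjacent pairs agree with periodic trends, so In^3+ is the misplaced ion.

In^3+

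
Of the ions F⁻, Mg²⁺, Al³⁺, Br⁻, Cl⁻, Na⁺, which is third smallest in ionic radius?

Tabulating Z and e⁻: Al³⁺: 10 e⁻, Z=13, Mg²⁺: 10 e⁻, Z=12, Na⁺: 10 e⁻, Z=11, F⁻: 10 e⁻, Z=9, Cl⁻: 18 e⁻, Z=17, Br⁻: 36 e⁻, Z=35. Al³⁺ < Mg²⁺ (isoelectronic, higher Z=13 is smaller); Mg²⁺ < Na⁺ (both 10 e⁻, Z=12>11); Na⁺ < F⁻ (isoelectronic, higher Z=11 is smaller); F⁻ < Cl⁻ (same group, 1 shell fewer); Cl⁻ < Br⁻ (same group, 1 shell fewer).
Ordering: Al³⁺ < Mg²⁺ < Na⁺ < F⁻ < Cl⁻ < Br⁻. The third smallest is Na⁺.

Na⁺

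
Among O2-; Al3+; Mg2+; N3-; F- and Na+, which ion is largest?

N3-

These species are isoelectronic with 10 electrons. The only difference is the number of protons: Al3+ (Z=13), Mg2+ (Z=12), Na+ (Z=11), F- (Z=9), O2- (Z=8), N3- (Z=7). The strongest nuclear pull (Al3+) gives the smallest ion.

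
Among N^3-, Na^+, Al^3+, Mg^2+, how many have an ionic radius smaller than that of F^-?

These species are isoelectronic with 10 electrons. The only difference is the number of protons: Al^3+ (Z=13), Mg^2+ (Z=12), Na^+ (Z=11), F^- (Z=9), N^3- (Z=7). The strongest nuclear pull (Al^3+) gives the smallest ion.
Relative to F^-, the ions that are smaller are Al^3+, Mg^2+, Na^+. That's 3.

3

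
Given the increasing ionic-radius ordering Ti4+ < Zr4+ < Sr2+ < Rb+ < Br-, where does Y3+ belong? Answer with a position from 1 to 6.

3

Ti4+ has 18 e⁻ (Z=22), Zr4+ has 36 e⁻ (Z=40), Y3+ has 36 e⁻ (Z=39), Sr2+ has 36 e⁻ (Z=38), Rb+ has 36 e⁻ (Z=37), Br- has 36 e⁻ (Z=35). Ti4+ < Zr4+ (same group, period 4 vs 5); Zr4+ < Y3+ (isoelectronic, higher Z=40 is smaller); Y3+ < Sr2+ (isoelectronic, higher Z=39 is smaller); Sr2+ < Rb+ (both 36 e⁻, Z=38>37); Rb+ < Br- (isoelectronic, higher Z=37 is smaller).
Putting Y3+ in gives Ti4+ < Zr4+ < Y3+ < Sr2+ < Rb+ < Br-; it lands at slot 3.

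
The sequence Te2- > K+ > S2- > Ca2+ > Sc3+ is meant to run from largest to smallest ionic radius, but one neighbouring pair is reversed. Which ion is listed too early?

Scanning neighbour by neighbour, only K+/S2- violates a trend: both have 18 electrons but Z(K)=19 > Z(S)=16, so K+ should be the smaller of the two. That makes K+ the one sitting a position early relative to where it belongs.

K+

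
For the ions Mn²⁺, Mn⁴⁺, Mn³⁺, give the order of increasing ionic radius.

Mn⁴⁺ < Mn³⁺ < Mn²⁺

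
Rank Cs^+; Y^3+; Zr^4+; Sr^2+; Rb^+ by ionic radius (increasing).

Zr^4+ < Y^3+ < Sr^2+ < Rb^+ < Cs^+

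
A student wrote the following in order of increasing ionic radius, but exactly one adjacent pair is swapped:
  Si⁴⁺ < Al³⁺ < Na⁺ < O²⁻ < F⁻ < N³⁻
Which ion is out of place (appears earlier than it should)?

O²⁻

Scanning neighbour by neighbour, only O²⁻/F⁻ violates a trend: both have 10 electrons but Z(F)=9 > Z(O)=8, so F⁻ should be the smaller of the two. That makes O²⁻ the one sitting a position early relative to where it belongs.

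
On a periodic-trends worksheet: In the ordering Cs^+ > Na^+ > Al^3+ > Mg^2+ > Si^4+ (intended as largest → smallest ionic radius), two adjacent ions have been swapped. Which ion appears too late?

Scanning neighbour by neighbour, only Al^3+/Mg^2+ violates a trend: both have 10 electrons but Z(Al)=13 > Z(Mg)=12, so Al^3+ should be the smaller of the two. That makes Mg^2+ the one sitting a position late relative to where it belongs.

Mg^2+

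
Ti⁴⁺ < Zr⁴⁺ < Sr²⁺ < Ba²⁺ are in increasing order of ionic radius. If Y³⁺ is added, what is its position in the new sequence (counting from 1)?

3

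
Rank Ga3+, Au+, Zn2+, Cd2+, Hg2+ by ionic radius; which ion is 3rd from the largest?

First list Z and electron count for each: Ga3+: 28 e⁻, Z=31, Zn2+: 28 e⁻, Z=30, Cd2+: 46 e⁻, Z=48, Hg2+: 78 e⁻, Z=80, Au+: 78 e⁻, Z=79. Ga3+ < Zn2+ (both 28 e⁻, Z=31>30); Zn2+ < Cd2+ (same group, 1 shell fewer); Cd2+ < Hg2+ (same group, period 5 vs 6); Hg2+ < Au+ (both 78 e⁻, Z=80>79).
Full ascending order: Ga3+ < Zn2+ < Cd2+ < Hg2+ < Au+. Counting from the largest, position 3 is Cd2+.

Cd2+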